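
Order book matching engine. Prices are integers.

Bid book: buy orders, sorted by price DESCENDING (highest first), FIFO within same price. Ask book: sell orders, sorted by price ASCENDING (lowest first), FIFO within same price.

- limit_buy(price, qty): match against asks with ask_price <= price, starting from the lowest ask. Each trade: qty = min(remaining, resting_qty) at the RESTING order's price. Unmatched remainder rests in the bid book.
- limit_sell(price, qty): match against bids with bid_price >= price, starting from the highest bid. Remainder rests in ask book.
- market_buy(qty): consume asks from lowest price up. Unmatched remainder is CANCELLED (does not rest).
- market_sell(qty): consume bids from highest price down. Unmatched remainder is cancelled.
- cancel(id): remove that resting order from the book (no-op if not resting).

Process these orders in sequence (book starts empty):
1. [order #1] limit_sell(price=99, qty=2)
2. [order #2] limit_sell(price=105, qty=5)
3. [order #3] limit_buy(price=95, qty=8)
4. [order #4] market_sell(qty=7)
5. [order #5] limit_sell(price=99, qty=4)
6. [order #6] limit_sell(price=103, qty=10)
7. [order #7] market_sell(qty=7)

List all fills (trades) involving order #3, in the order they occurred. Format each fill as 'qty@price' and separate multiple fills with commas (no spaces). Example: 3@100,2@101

After op 1 [order #1] limit_sell(price=99, qty=2): fills=none; bids=[-] asks=[#1:2@99]
After op 2 [order #2] limit_sell(price=105, qty=5): fills=none; bids=[-] asks=[#1:2@99 #2:5@105]
After op 3 [order #3] limit_buy(price=95, qty=8): fills=none; bids=[#3:8@95] asks=[#1:2@99 #2:5@105]
After op 4 [order #4] market_sell(qty=7): fills=#3x#4:7@95; bids=[#3:1@95] asks=[#1:2@99 #2:5@105]
After op 5 [order #5] limit_sell(price=99, qty=4): fills=none; bids=[#3:1@95] asks=[#1:2@99 #5:4@99 #2:5@105]
After op 6 [order #6] limit_sell(price=103, qty=10): fills=none; bids=[#3:1@95] asks=[#1:2@99 #5:4@99 #6:10@103 #2:5@105]
After op 7 [order #7] market_sell(qty=7): fills=#3x#7:1@95; bids=[-] asks=[#1:2@99 #5:4@99 #6:10@103 #2:5@105]

Answer: 7@95,1@95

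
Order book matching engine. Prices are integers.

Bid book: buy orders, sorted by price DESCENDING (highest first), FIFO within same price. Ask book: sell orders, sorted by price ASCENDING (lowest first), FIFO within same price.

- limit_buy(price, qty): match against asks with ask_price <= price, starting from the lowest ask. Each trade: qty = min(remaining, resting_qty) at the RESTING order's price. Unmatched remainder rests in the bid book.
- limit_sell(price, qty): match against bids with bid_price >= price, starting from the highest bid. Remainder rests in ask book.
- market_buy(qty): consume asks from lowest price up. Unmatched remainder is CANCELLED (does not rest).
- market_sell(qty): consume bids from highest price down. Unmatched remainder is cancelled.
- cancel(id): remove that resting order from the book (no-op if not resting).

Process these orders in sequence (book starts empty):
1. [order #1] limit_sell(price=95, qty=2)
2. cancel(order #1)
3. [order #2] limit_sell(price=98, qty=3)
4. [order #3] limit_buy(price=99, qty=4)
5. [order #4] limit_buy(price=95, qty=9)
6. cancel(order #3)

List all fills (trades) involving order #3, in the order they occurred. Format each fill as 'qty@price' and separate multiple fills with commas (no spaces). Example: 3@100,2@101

Answer: 3@98

Derivation:
After op 1 [order #1] limit_sell(price=95, qty=2): fills=none; bids=[-] asks=[#1:2@95]
After op 2 cancel(order #1): fills=none; bids=[-] asks=[-]
After op 3 [order #2] limit_sell(price=98, qty=3): fills=none; bids=[-] asks=[#2:3@98]
After op 4 [order #3] limit_buy(price=99, qty=4): fills=#3x#2:3@98; bids=[#3:1@99] asks=[-]
After op 5 [order #4] limit_buy(price=95, qty=9): fills=none; bids=[#3:1@99 #4:9@95] asks=[-]
After op 6 cancel(order #3): fills=none; bids=[#4:9@95] asks=[-]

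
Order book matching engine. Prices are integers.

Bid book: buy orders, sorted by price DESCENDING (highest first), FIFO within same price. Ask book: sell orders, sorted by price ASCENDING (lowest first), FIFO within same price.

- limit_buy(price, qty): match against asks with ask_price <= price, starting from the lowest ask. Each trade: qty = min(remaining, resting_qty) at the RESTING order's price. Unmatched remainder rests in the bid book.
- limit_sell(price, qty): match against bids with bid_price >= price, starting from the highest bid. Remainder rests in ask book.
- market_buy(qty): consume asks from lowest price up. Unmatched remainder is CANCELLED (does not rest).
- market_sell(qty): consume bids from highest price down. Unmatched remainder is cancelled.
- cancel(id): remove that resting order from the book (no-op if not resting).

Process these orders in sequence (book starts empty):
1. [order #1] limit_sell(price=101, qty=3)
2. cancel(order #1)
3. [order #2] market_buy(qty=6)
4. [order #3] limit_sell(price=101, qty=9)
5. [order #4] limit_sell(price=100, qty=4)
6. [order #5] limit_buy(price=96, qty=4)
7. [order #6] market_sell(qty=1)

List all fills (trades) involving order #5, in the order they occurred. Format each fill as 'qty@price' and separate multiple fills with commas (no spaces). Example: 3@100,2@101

After op 1 [order #1] limit_sell(price=101, qty=3): fills=none; bids=[-] asks=[#1:3@101]
After op 2 cancel(order #1): fills=none; bids=[-] asks=[-]
After op 3 [order #2] market_buy(qty=6): fills=none; bids=[-] asks=[-]
After op 4 [order #3] limit_sell(price=101, qty=9): fills=none; bids=[-] asks=[#3:9@101]
After op 5 [order #4] limit_sell(price=100, qty=4): fills=none; bids=[-] asks=[#4:4@100 #3:9@101]
After op 6 [order #5] limit_buy(price=96, qty=4): fills=none; bids=[#5:4@96] asks=[#4:4@100 #3:9@101]
After op 7 [order #6] market_sell(qty=1): fills=#5x#6:1@96; bids=[#5:3@96] asks=[#4:4@100 #3:9@101]

Answer: 1@96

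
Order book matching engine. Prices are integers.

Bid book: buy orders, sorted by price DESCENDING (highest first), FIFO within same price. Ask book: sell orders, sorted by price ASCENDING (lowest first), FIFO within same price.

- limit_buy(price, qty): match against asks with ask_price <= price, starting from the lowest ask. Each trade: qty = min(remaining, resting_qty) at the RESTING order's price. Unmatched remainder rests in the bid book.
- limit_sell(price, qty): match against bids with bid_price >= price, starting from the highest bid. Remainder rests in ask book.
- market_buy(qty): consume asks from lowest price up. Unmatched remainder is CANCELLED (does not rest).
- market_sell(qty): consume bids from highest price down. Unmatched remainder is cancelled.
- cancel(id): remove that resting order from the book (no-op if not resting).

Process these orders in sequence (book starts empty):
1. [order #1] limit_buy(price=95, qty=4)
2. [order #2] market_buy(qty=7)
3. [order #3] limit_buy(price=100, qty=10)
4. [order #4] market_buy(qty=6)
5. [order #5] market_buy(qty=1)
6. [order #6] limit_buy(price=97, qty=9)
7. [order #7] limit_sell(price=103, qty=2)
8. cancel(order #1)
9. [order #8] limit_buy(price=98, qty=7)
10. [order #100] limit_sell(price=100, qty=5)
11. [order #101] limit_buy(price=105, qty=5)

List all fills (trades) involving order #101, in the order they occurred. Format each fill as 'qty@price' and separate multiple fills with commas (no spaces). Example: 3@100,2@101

Answer: 2@103

Derivation:
After op 1 [order #1] limit_buy(price=95, qty=4): fills=none; bids=[#1:4@95] asks=[-]
After op 2 [order #2] market_buy(qty=7): fills=none; bids=[#1:4@95] asks=[-]
After op 3 [order #3] limit_buy(price=100, qty=10): fills=none; bids=[#3:10@100 #1:4@95] asks=[-]
After op 4 [order #4] market_buy(qty=6): fills=none; bids=[#3:10@100 #1:4@95] asks=[-]
After op 5 [order #5] market_buy(qty=1): fills=none; bids=[#3:10@100 #1:4@95] asks=[-]
After op 6 [order #6] limit_buy(price=97, qty=9): fills=none; bids=[#3:10@100 #6:9@97 #1:4@95] asks=[-]
After op 7 [order #7] limit_sell(price=103, qty=2): fills=none; bids=[#3:10@100 #6:9@97 #1:4@95] asks=[#7:2@103]
After op 8 cancel(order #1): fills=none; bids=[#3:10@100 #6:9@97] asks=[#7:2@103]
After op 9 [order #8] limit_buy(price=98, qty=7): fills=none; bids=[#3:10@100 #8:7@98 #6:9@97] asks=[#7:2@103]
After op 10 [order #100] limit_sell(price=100, qty=5): fills=#3x#100:5@100; bids=[#3:5@100 #8:7@98 #6:9@97] asks=[#7:2@103]
After op 11 [order #101] limit_buy(price=105, qty=5): fills=#101x#7:2@103; bids=[#101:3@105 #3:5@100 #8:7@98 #6:9@97] asks=[-]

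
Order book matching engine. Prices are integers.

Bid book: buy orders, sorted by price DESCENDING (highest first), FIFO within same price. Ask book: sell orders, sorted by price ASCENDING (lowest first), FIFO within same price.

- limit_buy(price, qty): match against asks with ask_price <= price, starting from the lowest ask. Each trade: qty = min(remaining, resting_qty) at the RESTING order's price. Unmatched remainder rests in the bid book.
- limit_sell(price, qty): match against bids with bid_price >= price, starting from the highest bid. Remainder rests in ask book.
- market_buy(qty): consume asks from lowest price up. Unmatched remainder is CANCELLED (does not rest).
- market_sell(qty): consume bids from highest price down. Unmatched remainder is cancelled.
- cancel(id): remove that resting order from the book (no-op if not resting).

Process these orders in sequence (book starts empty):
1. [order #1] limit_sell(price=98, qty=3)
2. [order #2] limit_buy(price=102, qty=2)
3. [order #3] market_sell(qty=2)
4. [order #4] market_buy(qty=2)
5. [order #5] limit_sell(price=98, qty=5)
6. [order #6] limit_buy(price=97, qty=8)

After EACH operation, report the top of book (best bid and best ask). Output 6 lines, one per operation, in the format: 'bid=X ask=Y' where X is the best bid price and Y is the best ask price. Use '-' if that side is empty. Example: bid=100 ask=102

After op 1 [order #1] limit_sell(price=98, qty=3): fills=none; bids=[-] asks=[#1:3@98]
After op 2 [order #2] limit_buy(price=102, qty=2): fills=#2x#1:2@98; bids=[-] asks=[#1:1@98]
After op 3 [order #3] market_sell(qty=2): fills=none; bids=[-] asks=[#1:1@98]
After op 4 [order #4] market_buy(qty=2): fills=#4x#1:1@98; bids=[-] asks=[-]
After op 5 [order #5] limit_sell(price=98, qty=5): fills=none; bids=[-] asks=[#5:5@98]
After op 6 [order #6] limit_buy(price=97, qty=8): fills=none; bids=[#6:8@97] asks=[#5:5@98]

Answer: bid=- ask=98
bid=- ask=98
bid=- ask=98
bid=- ask=-
bid=- ask=98
bid=97 ask=98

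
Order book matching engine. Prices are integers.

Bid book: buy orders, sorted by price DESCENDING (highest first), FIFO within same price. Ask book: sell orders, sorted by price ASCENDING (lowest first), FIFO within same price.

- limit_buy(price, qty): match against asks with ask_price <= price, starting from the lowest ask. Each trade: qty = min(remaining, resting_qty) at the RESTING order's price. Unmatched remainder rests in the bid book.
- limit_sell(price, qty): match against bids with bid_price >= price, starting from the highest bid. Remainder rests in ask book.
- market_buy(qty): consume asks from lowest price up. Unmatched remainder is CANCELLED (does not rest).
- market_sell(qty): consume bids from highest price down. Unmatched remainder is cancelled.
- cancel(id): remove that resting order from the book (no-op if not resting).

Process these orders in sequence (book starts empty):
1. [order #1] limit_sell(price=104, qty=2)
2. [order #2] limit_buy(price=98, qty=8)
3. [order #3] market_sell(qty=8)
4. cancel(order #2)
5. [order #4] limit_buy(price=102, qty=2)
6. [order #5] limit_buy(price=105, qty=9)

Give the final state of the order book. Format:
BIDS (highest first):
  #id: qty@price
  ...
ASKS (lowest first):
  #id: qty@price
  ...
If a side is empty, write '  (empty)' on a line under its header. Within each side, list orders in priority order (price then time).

Answer: BIDS (highest first):
  #5: 7@105
  #4: 2@102
ASKS (lowest first):
  (empty)

Derivation:
After op 1 [order #1] limit_sell(price=104, qty=2): fills=none; bids=[-] asks=[#1:2@104]
After op 2 [order #2] limit_buy(price=98, qty=8): fills=none; bids=[#2:8@98] asks=[#1:2@104]
After op 3 [order #3] market_sell(qty=8): fills=#2x#3:8@98; bids=[-] asks=[#1:2@104]
After op 4 cancel(order #2): fills=none; bids=[-] asks=[#1:2@104]
After op 5 [order #4] limit_buy(price=102, qty=2): fills=none; bids=[#4:2@102] asks=[#1:2@104]
After op 6 [order #5] limit_buy(price=105, qty=9): fills=#5x#1:2@104; bids=[#5:7@105 #4:2@102] asks=[-]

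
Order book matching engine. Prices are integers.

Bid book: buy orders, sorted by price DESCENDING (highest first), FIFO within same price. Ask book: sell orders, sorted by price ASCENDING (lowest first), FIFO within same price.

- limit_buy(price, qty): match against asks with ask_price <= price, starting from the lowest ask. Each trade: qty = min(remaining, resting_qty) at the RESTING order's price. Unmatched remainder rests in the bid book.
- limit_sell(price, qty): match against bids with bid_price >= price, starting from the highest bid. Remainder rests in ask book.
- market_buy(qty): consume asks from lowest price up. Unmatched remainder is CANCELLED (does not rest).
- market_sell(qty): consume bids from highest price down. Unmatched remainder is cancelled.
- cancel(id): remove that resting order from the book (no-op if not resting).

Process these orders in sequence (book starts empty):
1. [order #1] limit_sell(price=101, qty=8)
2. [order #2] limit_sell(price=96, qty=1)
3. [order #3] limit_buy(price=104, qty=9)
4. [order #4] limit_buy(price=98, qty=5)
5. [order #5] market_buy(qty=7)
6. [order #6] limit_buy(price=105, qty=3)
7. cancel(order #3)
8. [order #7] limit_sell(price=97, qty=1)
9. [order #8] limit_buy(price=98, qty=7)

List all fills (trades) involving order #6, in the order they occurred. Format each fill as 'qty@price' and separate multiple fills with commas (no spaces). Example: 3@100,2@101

Answer: 1@105

Derivation:
After op 1 [order #1] limit_sell(price=101, qty=8): fills=none; bids=[-] asks=[#1:8@101]
After op 2 [order #2] limit_sell(price=96, qty=1): fills=none; bids=[-] asks=[#2:1@96 #1:8@101]
After op 3 [order #3] limit_buy(price=104, qty=9): fills=#3x#2:1@96 #3x#1:8@101; bids=[-] asks=[-]
After op 4 [order #4] limit_buy(price=98, qty=5): fills=none; bids=[#4:5@98] asks=[-]
After op 5 [order #5] market_buy(qty=7): fills=none; bids=[#4:5@98] asks=[-]
After op 6 [order #6] limit_buy(price=105, qty=3): fills=none; bids=[#6:3@105 #4:5@98] asks=[-]
After op 7 cancel(order #3): fills=none; bids=[#6:3@105 #4:5@98] asks=[-]
After op 8 [order #7] limit_sell(price=97, qty=1): fills=#6x#7:1@105; bids=[#6:2@105 #4:5@98] asks=[-]
After op 9 [order #8] limit_buy(price=98, qty=7): fills=none; bids=[#6:2@105 #4:5@98 #8:7@98] asks=[-]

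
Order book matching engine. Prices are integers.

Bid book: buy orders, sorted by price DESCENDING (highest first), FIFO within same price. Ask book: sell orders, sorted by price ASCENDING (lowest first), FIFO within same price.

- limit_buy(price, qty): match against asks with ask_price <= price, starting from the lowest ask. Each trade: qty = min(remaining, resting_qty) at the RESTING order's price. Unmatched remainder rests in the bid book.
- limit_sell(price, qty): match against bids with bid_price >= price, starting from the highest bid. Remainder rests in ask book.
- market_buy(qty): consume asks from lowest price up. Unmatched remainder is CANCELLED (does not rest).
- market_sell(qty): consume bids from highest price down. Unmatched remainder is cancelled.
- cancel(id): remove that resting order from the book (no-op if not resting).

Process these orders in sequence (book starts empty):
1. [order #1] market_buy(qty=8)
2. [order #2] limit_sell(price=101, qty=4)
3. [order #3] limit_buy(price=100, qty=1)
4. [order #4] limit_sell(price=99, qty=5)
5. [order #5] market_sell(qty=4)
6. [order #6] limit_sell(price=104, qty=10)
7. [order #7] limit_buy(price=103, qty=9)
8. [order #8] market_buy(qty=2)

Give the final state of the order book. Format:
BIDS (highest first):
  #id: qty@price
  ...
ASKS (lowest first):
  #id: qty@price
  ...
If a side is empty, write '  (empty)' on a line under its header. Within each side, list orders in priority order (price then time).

After op 1 [order #1] market_buy(qty=8): fills=none; bids=[-] asks=[-]
After op 2 [order #2] limit_sell(price=101, qty=4): fills=none; bids=[-] asks=[#2:4@101]
After op 3 [order #3] limit_buy(price=100, qty=1): fills=none; bids=[#3:1@100] asks=[#2:4@101]
After op 4 [order #4] limit_sell(price=99, qty=5): fills=#3x#4:1@100; bids=[-] asks=[#4:4@99 #2:4@101]
After op 5 [order #5] market_sell(qty=4): fills=none; bids=[-] asks=[#4:4@99 #2:4@101]
After op 6 [order #6] limit_sell(price=104, qty=10): fills=none; bids=[-] asks=[#4:4@99 #2:4@101 #6:10@104]
After op 7 [order #7] limit_buy(price=103, qty=9): fills=#7x#4:4@99 #7x#2:4@101; bids=[#7:1@103] asks=[#6:10@104]
After op 8 [order #8] market_buy(qty=2): fills=#8x#6:2@104; bids=[#7:1@103] asks=[#6:8@104]

Answer: BIDS (highest first):
  #7: 1@103
ASKS (lowest first):
  #6: 8@104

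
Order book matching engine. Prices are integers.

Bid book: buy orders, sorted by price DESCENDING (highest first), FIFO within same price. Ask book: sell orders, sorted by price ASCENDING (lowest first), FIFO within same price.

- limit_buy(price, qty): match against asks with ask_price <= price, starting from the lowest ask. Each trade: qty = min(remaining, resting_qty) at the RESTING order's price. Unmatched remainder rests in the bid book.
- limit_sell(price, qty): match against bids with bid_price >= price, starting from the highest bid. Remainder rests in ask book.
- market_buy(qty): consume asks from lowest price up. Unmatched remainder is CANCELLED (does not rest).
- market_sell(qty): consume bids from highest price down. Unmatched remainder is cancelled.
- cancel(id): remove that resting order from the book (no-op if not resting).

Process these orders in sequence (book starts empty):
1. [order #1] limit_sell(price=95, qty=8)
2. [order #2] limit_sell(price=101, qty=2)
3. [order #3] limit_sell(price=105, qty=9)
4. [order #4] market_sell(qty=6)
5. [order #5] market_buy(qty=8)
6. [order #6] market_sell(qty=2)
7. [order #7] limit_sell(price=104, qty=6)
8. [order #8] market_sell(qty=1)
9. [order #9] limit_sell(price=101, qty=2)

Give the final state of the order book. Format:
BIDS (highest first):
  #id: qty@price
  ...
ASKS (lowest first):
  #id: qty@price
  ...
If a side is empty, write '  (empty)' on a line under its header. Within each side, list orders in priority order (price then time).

After op 1 [order #1] limit_sell(price=95, qty=8): fills=none; bids=[-] asks=[#1:8@95]
After op 2 [order #2] limit_sell(price=101, qty=2): fills=none; bids=[-] asks=[#1:8@95 #2:2@101]
After op 3 [order #3] limit_sell(price=105, qty=9): fills=none; bids=[-] asks=[#1:8@95 #2:2@101 #3:9@105]
After op 4 [order #4] market_sell(qty=6): fills=none; bids=[-] asks=[#1:8@95 #2:2@101 #3:9@105]
After op 5 [order #5] market_buy(qty=8): fills=#5x#1:8@95; bids=[-] asks=[#2:2@101 #3:9@105]
After op 6 [order #6] market_sell(qty=2): fills=none; bids=[-] asks=[#2:2@101 #3:9@105]
After op 7 [order #7] limit_sell(price=104, qty=6): fills=none; bids=[-] asks=[#2:2@101 #7:6@104 #3:9@105]
After op 8 [order #8] market_sell(qty=1): fills=none; bids=[-] asks=[#2:2@101 #7:6@104 #3:9@105]
After op 9 [order #9] limit_sell(price=101, qty=2): fills=none; bids=[-] asks=[#2:2@101 #9:2@101 #7:6@104 #3:9@105]

Answer: BIDS (highest first):
  (empty)
ASKS (lowest first):
  #2: 2@101
  #9: 2@101
  #7: 6@104
  #3: 9@105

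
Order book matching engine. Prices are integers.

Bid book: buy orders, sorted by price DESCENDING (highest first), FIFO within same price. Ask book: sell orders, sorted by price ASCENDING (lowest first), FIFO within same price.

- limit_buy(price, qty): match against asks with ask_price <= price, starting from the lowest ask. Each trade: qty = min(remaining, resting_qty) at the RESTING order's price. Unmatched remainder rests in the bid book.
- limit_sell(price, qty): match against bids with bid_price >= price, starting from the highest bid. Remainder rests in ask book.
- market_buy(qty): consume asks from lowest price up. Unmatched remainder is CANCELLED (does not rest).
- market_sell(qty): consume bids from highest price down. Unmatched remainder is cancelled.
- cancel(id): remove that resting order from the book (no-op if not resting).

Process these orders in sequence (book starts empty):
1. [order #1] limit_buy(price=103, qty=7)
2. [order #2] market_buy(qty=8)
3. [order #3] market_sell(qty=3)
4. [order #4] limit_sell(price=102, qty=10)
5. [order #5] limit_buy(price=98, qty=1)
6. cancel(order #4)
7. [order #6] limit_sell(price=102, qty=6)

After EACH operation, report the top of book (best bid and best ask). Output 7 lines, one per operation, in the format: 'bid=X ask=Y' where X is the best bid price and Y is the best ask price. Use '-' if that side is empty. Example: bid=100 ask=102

Answer: bid=103 ask=-
bid=103 ask=-
bid=103 ask=-
bid=- ask=102
bid=98 ask=102
bid=98 ask=-
bid=98 ask=102

Derivation:
After op 1 [order #1] limit_buy(price=103, qty=7): fills=none; bids=[#1:7@103] asks=[-]
After op 2 [order #2] market_buy(qty=8): fills=none; bids=[#1:7@103] asks=[-]
After op 3 [order #3] market_sell(qty=3): fills=#1x#3:3@103; bids=[#1:4@103] asks=[-]
After op 4 [order #4] limit_sell(price=102, qty=10): fills=#1x#4:4@103; bids=[-] asks=[#4:6@102]
After op 5 [order #5] limit_buy(price=98, qty=1): fills=none; bids=[#5:1@98] asks=[#4:6@102]
After op 6 cancel(order #4): fills=none; bids=[#5:1@98] asks=[-]
After op 7 [order #6] limit_sell(price=102, qty=6): fills=none; bids=[#5:1@98] asks=[#6:6@102]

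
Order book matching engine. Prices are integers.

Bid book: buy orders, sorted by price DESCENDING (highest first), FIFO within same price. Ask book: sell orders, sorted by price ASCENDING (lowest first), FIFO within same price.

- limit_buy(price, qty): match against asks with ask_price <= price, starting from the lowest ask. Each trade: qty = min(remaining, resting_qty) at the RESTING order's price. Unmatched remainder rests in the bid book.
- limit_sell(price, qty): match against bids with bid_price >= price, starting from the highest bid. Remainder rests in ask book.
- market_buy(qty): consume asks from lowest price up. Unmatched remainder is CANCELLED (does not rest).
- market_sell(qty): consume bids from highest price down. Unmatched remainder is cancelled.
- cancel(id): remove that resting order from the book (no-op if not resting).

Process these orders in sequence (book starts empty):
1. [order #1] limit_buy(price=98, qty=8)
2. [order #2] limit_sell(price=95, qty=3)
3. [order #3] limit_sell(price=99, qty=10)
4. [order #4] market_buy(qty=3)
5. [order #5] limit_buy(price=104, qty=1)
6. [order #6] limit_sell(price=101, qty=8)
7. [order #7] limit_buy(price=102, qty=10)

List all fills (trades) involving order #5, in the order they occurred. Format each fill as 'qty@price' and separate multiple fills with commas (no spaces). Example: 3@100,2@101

After op 1 [order #1] limit_buy(price=98, qty=8): fills=none; bids=[#1:8@98] asks=[-]
After op 2 [order #2] limit_sell(price=95, qty=3): fills=#1x#2:3@98; bids=[#1:5@98] asks=[-]
After op 3 [order #3] limit_sell(price=99, qty=10): fills=none; bids=[#1:5@98] asks=[#3:10@99]
After op 4 [order #4] market_buy(qty=3): fills=#4x#3:3@99; bids=[#1:5@98] asks=[#3:7@99]
After op 5 [order #5] limit_buy(price=104, qty=1): fills=#5x#3:1@99; bids=[#1:5@98] asks=[#3:6@99]
After op 6 [order #6] limit_sell(price=101, qty=8): fills=none; bids=[#1:5@98] asks=[#3:6@99 #6:8@101]
After op 7 [order #7] limit_buy(price=102, qty=10): fills=#7x#3:6@99 #7x#6:4@101; bids=[#1:5@98] asks=[#6:4@101]

Answer: 1@99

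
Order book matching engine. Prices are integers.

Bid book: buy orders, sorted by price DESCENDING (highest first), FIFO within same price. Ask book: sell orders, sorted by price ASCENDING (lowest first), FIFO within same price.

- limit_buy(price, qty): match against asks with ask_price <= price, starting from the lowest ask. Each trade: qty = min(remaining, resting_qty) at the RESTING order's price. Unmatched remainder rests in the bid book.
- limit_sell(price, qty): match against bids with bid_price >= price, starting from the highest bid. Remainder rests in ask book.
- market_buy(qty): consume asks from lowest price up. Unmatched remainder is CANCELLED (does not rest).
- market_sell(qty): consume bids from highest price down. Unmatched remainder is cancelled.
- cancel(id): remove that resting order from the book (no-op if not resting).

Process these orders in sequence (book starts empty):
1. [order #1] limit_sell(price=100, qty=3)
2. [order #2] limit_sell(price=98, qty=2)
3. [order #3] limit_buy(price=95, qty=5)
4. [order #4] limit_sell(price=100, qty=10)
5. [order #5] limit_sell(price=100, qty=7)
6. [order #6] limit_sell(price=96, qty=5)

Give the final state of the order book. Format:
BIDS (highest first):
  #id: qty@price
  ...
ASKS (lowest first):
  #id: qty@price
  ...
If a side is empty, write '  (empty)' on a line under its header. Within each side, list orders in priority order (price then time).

Answer: BIDS (highest first):
  #3: 5@95
ASKS (lowest first):
  #6: 5@96
  #2: 2@98
  #1: 3@100
  #4: 10@100
  #5: 7@100

Derivation:
After op 1 [order #1] limit_sell(price=100, qty=3): fills=none; bids=[-] asks=[#1:3@100]
After op 2 [order #2] limit_sell(price=98, qty=2): fills=none; bids=[-] asks=[#2:2@98 #1:3@100]
After op 3 [order #3] limit_buy(price=95, qty=5): fills=none; bids=[#3:5@95] asks=[#2:2@98 #1:3@100]
After op 4 [order #4] limit_sell(price=100, qty=10): fills=none; bids=[#3:5@95] asks=[#2:2@98 #1:3@100 #4:10@100]
After op 5 [order #5] limit_sell(price=100, qty=7): fills=none; bids=[#3:5@95] asks=[#2:2@98 #1:3@100 #4:10@100 #5:7@100]
After op 6 [order #6] limit_sell(price=96, qty=5): fills=none; bids=[#3:5@95] asks=[#6:5@96 #2:2@98 #1:3@100 #4:10@100 #5:7@100]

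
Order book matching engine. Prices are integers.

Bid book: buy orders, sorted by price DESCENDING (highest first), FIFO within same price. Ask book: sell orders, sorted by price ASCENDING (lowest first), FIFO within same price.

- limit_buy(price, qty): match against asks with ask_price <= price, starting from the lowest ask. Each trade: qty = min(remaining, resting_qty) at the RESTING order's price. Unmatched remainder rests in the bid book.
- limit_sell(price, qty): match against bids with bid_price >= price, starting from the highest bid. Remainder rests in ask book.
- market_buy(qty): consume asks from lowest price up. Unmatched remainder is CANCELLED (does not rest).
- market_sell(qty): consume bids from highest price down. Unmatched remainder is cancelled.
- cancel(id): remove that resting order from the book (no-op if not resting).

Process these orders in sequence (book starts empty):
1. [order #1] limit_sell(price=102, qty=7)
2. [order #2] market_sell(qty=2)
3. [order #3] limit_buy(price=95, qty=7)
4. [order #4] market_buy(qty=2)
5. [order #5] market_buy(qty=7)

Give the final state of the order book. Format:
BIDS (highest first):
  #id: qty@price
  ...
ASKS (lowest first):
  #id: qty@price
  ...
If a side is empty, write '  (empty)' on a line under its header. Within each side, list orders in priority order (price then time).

Answer: BIDS (highest first):
  #3: 7@95
ASKS (lowest first):
  (empty)

Derivation:
After op 1 [order #1] limit_sell(price=102, qty=7): fills=none; bids=[-] asks=[#1:7@102]
After op 2 [order #2] market_sell(qty=2): fills=none; bids=[-] asks=[#1:7@102]
After op 3 [order #3] limit_buy(price=95, qty=7): fills=none; bids=[#3:7@95] asks=[#1:7@102]
After op 4 [order #4] market_buy(qty=2): fills=#4x#1:2@102; bids=[#3:7@95] asks=[#1:5@102]
After op 5 [order #5] market_buy(qty=7): fills=#5x#1:5@102; bids=[#3:7@95] asks=[-]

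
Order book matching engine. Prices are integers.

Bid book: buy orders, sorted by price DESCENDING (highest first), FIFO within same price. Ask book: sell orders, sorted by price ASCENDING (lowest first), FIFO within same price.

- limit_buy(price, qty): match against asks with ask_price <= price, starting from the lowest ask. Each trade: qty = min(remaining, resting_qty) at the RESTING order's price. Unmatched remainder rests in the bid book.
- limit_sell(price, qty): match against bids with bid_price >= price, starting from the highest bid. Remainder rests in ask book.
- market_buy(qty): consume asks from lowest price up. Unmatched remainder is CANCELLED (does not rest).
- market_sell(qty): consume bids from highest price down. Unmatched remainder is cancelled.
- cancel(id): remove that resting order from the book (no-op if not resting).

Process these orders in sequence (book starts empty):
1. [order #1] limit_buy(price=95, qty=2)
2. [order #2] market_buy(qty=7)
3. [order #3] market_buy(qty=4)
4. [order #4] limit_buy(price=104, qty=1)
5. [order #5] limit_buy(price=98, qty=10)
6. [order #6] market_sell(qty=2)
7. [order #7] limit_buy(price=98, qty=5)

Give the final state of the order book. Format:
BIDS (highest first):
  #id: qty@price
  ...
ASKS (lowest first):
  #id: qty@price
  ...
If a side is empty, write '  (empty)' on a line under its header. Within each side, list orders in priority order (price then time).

After op 1 [order #1] limit_buy(price=95, qty=2): fills=none; bids=[#1:2@95] asks=[-]
After op 2 [order #2] market_buy(qty=7): fills=none; bids=[#1:2@95] asks=[-]
After op 3 [order #3] market_buy(qty=4): fills=none; bids=[#1:2@95] asks=[-]
After op 4 [order #4] limit_buy(price=104, qty=1): fills=none; bids=[#4:1@104 #1:2@95] asks=[-]
After op 5 [order #5] limit_buy(price=98, qty=10): fills=none; bids=[#4:1@104 #5:10@98 #1:2@95] asks=[-]
After op 6 [order #6] market_sell(qty=2): fills=#4x#6:1@104 #5x#6:1@98; bids=[#5:9@98 #1:2@95] asks=[-]
After op 7 [order #7] limit_buy(price=98, qty=5): fills=none; bids=[#5:9@98 #7:5@98 #1:2@95] asks=[-]

Answer: BIDS (highest first):
  #5: 9@98
  #7: 5@98
  #1: 2@95
ASKS (lowest first):
  (empty)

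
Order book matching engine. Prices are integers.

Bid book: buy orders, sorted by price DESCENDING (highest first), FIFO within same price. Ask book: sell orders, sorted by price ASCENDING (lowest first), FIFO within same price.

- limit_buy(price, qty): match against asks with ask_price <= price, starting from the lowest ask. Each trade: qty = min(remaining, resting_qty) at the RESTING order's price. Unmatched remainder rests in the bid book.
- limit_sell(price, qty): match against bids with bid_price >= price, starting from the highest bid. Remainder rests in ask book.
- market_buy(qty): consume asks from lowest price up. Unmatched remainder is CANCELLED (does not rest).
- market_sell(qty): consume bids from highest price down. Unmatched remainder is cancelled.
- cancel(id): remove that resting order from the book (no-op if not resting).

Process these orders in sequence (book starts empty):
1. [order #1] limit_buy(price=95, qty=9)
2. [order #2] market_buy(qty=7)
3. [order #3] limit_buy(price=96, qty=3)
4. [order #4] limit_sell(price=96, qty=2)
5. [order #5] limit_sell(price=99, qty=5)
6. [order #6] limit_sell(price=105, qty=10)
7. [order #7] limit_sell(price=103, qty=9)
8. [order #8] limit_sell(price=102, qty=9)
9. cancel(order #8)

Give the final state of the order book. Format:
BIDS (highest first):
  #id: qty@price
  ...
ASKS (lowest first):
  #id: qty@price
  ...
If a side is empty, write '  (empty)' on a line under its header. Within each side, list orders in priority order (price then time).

Answer: BIDS (highest first):
  #3: 1@96
  #1: 9@95
ASKS (lowest first):
  #5: 5@99
  #7: 9@103
  #6: 10@105

Derivation:
After op 1 [order #1] limit_buy(price=95, qty=9): fills=none; bids=[#1:9@95] asks=[-]
After op 2 [order #2] market_buy(qty=7): fills=none; bids=[#1:9@95] asks=[-]
After op 3 [order #3] limit_buy(price=96, qty=3): fills=none; bids=[#3:3@96 #1:9@95] asks=[-]
After op 4 [order #4] limit_sell(price=96, qty=2): fills=#3x#4:2@96; bids=[#3:1@96 #1:9@95] asks=[-]
After op 5 [order #5] limit_sell(price=99, qty=5): fills=none; bids=[#3:1@96 #1:9@95] asks=[#5:5@99]
After op 6 [order #6] limit_sell(price=105, qty=10): fills=none; bids=[#3:1@96 #1:9@95] asks=[#5:5@99 #6:10@105]
After op 7 [order #7] limit_sell(price=103, qty=9): fills=none; bids=[#3:1@96 #1:9@95] asks=[#5:5@99 #7:9@103 #6:10@105]
After op 8 [order #8] limit_sell(price=102, qty=9): fills=none; bids=[#3:1@96 #1:9@95] asks=[#5:5@99 #8:9@102 #7:9@103 #6:10@105]
After op 9 cancel(order #8): fills=none; bids=[#3:1@96 #1:9@95] asks=[#5:5@99 #7:9@103 #6:10@105]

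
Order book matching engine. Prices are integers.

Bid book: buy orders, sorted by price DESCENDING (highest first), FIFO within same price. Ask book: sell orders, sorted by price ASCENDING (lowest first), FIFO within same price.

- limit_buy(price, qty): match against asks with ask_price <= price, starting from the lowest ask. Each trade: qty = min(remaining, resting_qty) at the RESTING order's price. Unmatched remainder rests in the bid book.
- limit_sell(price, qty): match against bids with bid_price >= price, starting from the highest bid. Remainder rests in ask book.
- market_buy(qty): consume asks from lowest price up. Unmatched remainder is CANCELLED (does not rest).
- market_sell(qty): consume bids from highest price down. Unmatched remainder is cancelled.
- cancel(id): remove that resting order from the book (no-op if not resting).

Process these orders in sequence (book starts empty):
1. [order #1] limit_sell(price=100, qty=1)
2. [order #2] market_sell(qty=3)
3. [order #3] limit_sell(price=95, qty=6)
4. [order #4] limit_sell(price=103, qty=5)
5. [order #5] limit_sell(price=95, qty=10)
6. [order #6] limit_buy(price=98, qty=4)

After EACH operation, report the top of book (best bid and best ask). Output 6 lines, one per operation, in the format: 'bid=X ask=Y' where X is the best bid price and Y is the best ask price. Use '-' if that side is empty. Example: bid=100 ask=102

After op 1 [order #1] limit_sell(price=100, qty=1): fills=none; bids=[-] asks=[#1:1@100]
After op 2 [order #2] market_sell(qty=3): fills=none; bids=[-] asks=[#1:1@100]
After op 3 [order #3] limit_sell(price=95, qty=6): fills=none; bids=[-] asks=[#3:6@95 #1:1@100]
After op 4 [order #4] limit_sell(price=103, qty=5): fills=none; bids=[-] asks=[#3:6@95 #1:1@100 #4:5@103]
After op 5 [order #5] limit_sell(price=95, qty=10): fills=none; bids=[-] asks=[#3:6@95 #5:10@95 #1:1@100 #4:5@103]
After op 6 [order #6] limit_buy(price=98, qty=4): fills=#6x#3:4@95; bids=[-] asks=[#3:2@95 #5:10@95 #1:1@100 #4:5@103]

Answer: bid=- ask=100
bid=- ask=100
bid=- ask=95
bid=- ask=95
bid=- ask=95
bid=- ask=95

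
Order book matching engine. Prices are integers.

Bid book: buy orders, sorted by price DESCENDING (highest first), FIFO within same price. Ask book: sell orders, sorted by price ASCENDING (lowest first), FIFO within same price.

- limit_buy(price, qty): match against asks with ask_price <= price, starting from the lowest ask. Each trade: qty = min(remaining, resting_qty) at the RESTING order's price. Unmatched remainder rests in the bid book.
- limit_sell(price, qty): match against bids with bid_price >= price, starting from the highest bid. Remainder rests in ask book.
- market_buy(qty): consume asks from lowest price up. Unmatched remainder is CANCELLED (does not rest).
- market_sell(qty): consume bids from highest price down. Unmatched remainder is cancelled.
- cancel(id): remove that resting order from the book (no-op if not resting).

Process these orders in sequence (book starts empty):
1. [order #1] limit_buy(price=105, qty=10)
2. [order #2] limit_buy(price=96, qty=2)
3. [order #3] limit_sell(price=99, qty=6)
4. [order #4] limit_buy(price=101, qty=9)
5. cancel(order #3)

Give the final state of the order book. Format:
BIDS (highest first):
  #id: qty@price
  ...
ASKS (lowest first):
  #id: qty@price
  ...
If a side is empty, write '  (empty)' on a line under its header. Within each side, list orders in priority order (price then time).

After op 1 [order #1] limit_buy(price=105, qty=10): fills=none; bids=[#1:10@105] asks=[-]
After op 2 [order #2] limit_buy(price=96, qty=2): fills=none; bids=[#1:10@105 #2:2@96] asks=[-]
After op 3 [order #3] limit_sell(price=99, qty=6): fills=#1x#3:6@105; bids=[#1:4@105 #2:2@96] asks=[-]
After op 4 [order #4] limit_buy(price=101, qty=9): fills=none; bids=[#1:4@105 #4:9@101 #2:2@96] asks=[-]
After op 5 cancel(order #3): fills=none; bids=[#1:4@105 #4:9@101 #2:2@96] asks=[-]

Answer: BIDS (highest first):
  #1: 4@105
  #4: 9@101
  #2: 2@96
ASKS (lowest first):
  (empty)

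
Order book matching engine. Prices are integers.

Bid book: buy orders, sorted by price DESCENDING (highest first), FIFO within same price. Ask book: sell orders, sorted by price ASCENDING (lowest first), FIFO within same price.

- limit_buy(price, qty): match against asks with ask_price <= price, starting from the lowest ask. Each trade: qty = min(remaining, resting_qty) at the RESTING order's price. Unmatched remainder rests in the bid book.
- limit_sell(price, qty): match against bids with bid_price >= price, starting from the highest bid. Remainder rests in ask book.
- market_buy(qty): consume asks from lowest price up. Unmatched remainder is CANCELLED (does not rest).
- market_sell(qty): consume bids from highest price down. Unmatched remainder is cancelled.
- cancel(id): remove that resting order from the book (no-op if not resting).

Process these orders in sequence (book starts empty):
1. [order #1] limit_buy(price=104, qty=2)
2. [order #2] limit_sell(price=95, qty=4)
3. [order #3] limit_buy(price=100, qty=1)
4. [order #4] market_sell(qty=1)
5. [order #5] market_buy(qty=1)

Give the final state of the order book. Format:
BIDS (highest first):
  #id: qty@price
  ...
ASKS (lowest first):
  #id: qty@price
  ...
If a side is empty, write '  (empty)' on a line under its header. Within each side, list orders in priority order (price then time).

Answer: BIDS (highest first):
  (empty)
ASKS (lowest first):
  (empty)

Derivation:
After op 1 [order #1] limit_buy(price=104, qty=2): fills=none; bids=[#1:2@104] asks=[-]
After op 2 [order #2] limit_sell(price=95, qty=4): fills=#1x#2:2@104; bids=[-] asks=[#2:2@95]
After op 3 [order #3] limit_buy(price=100, qty=1): fills=#3x#2:1@95; bids=[-] asks=[#2:1@95]
After op 4 [order #4] market_sell(qty=1): fills=none; bids=[-] asks=[#2:1@95]
After op 5 [order #5] market_buy(qty=1): fills=#5x#2:1@95; bids=[-] asks=[-]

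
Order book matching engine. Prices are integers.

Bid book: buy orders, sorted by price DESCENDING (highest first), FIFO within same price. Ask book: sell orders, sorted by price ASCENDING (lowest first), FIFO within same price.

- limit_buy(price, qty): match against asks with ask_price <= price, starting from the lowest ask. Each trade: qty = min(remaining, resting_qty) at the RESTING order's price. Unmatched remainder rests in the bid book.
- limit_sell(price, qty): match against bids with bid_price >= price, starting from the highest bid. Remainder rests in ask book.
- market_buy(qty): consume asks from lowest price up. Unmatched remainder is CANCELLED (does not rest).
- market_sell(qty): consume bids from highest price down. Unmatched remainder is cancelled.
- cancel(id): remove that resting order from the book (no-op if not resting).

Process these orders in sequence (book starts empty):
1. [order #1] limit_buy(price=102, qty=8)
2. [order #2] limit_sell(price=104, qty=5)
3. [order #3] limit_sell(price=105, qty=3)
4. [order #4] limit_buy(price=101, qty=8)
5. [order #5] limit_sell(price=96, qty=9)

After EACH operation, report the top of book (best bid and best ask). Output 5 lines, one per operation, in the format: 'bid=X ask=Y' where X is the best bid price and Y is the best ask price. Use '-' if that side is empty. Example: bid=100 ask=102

After op 1 [order #1] limit_buy(price=102, qty=8): fills=none; bids=[#1:8@102] asks=[-]
After op 2 [order #2] limit_sell(price=104, qty=5): fills=none; bids=[#1:8@102] asks=[#2:5@104]
After op 3 [order #3] limit_sell(price=105, qty=3): fills=none; bids=[#1:8@102] asks=[#2:5@104 #3:3@105]
After op 4 [order #4] limit_buy(price=101, qty=8): fills=none; bids=[#1:8@102 #4:8@101] asks=[#2:5@104 #3:3@105]
After op 5 [order #5] limit_sell(price=96, qty=9): fills=#1x#5:8@102 #4x#5:1@101; bids=[#4:7@101] asks=[#2:5@104 #3:3@105]

Answer: bid=102 ask=-
bid=102 ask=104
bid=102 ask=104
bid=102 ask=104
bid=101 ask=104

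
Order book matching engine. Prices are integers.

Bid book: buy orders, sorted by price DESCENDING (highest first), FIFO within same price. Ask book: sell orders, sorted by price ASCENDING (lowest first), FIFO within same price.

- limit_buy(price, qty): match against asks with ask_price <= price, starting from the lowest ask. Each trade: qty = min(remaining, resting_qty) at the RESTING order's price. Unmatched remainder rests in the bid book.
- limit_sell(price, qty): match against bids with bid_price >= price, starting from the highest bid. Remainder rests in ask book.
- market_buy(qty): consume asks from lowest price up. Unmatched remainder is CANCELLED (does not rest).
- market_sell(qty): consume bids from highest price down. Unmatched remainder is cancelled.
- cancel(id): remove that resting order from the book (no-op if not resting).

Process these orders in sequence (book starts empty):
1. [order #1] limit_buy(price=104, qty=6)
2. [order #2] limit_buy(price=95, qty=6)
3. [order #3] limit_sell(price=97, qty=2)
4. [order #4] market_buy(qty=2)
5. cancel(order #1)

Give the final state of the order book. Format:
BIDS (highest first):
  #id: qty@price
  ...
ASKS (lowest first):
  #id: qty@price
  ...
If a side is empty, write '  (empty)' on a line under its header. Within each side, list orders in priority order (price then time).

After op 1 [order #1] limit_buy(price=104, qty=6): fills=none; bids=[#1:6@104] asks=[-]
After op 2 [order #2] limit_buy(price=95, qty=6): fills=none; bids=[#1:6@104 #2:6@95] asks=[-]
After op 3 [order #3] limit_sell(price=97, qty=2): fills=#1x#3:2@104; bids=[#1:4@104 #2:6@95] asks=[-]
After op 4 [order #4] market_buy(qty=2): fills=none; bids=[#1:4@104 #2:6@95] asks=[-]
After op 5 cancel(order #1): fills=none; bids=[#2:6@95] asks=[-]

Answer: BIDS (highest first):
  #2: 6@95
ASKS (lowest first):
  (empty)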